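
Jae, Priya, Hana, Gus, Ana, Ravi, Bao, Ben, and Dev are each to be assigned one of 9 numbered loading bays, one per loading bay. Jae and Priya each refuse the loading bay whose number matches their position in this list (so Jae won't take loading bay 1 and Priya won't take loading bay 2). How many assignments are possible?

287280

Let Aᵢ (for i ∈ {1, 2}) be the placements that put person i in their forbidden loading bay. Any j of these fix j positions, leaving (9−j)! ways to fill the rest, and there are C(2,j) ways to pick which j.
By inclusion–exclusion, the number of valid placements is Σ_{j=0}^{2} (−1)^j C(2,j)·(9−j)!.
Computing: 362880 − 80640 + 5040 = 287280.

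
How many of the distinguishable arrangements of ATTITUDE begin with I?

Fix I in the first position and arrange the remaining 7 letters.
Those 7 letters have T appearing 3 times, giving (7)!/(3!) = 840.

840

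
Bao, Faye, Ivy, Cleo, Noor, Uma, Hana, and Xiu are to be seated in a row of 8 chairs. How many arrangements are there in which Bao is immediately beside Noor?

10080

Glue Bao and Noor into one block (2 internal orders), leaving 7 units to arrange in a row.
So the count is 2·(7)! = 10080.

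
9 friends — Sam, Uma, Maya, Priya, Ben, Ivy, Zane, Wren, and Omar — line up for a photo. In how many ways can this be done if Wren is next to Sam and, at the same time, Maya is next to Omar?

20160

Treat {Wren,Sam} as one block (2 orders) and {Maya,Omar} as another (2 orders).
That leaves 7 units to arrange: 2 × 2 × 7! = 4 × 5040 = 20160.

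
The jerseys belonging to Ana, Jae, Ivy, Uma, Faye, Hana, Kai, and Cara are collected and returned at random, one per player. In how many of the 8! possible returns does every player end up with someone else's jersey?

14833

Count assignments avoiding every fixed point. For any j of the 8 players fixed to their old jersey, the other 8−j can be arranged in (8−j)! ways.
By inclusion–exclusion this is Σ_{j=0}^{8} (−1)^j C(8,j)·(8−j)!.
Computing: 40320 − 40320 + 20160 − 6720 + 1680 − 336 + 56 − 8 + 1 = 14833.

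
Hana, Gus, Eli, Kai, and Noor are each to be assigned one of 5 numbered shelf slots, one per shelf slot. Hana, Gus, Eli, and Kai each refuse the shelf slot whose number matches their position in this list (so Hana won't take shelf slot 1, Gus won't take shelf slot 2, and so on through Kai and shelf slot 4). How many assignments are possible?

53

Let Aᵢ (for 1 ≤ i ≤ 4) be the placements that put person i in their forbidden shelf slot. Any j of these fix j positions, leaving (5−j)! ways to fill the rest, and there are C(4,j) ways to pick which j.
By inclusion–exclusion, the number of valid placements is Σ_{j=0}^{4} (−1)^j C(4,j)·(5−j)!.
Computing: 120 − 96 + 36 − 8 + 1 = 53.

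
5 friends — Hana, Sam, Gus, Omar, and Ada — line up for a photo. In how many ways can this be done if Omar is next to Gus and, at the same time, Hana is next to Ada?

Treat {Omar,Gus} as one block (2 orders) and {Hana,Ada} as another (2 orders).
That leaves 3 units to arrange: 2 × 2 × 3! = 4 × 6 = 24.

24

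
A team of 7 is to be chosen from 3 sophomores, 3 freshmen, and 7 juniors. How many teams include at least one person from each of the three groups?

1477

Total 7-person selections from all 13: C(13,7) = 1716.
Selections missing a whole group: no sophomores → C(10,7) = 120; no freshmen → C(10,7) = 120; no juniors → C(6,7) = 0.
Add back selections omitting two groups (i.e. drawn from a single group): C(3,7) + C(3,7) + C(7,7) = 1.
By inclusion–exclusion: 1716 − 240 + 1 = 1477.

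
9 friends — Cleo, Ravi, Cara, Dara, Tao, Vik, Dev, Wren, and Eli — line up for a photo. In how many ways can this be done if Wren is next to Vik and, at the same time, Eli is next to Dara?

20160

Treat {Wren,Vik} as one block (2 orders) and {Eli,Dara} as another (2 orders).
That leaves 7 units to arrange: 2 × 2 × 7! = 4 × 5040 = 20160.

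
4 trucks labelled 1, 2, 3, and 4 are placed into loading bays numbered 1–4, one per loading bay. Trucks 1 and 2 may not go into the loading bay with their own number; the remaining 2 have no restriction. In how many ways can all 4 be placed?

14

Let Aᵢ (for i ∈ {1, 2}) be the placements that put truck i in its forbidden loading bay. Any j of these fix j positions, leaving (4−j)! ways to fill the rest, and there are C(2,j) ways to pick which j.
By inclusion–exclusion, the number of valid placements is Σ_{j=0}^{2} (−1)^j C(2,j)·(4−j)!.
Computing: 24 − 12 + 2 = 14.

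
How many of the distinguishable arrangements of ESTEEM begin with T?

With the first slot taken by T, it remains to arrange the other 5 letters (ESEEM).
Those 5 letters have E appearing 3 times, giving (5)!/(3!) = 20.

20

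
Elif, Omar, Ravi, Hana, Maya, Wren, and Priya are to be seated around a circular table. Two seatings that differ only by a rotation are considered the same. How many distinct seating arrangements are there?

720

Fix one person's seat to break rotational symmetry; the remaining 6 people can be arranged in (6)! = 720 ways.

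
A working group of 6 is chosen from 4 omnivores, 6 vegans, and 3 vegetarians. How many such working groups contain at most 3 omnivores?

Split by how many omnivores are chosen (0 through 3).
Sum: C(4,0)·C(9,6) + C(4,1)·C(9,5) + C(4,2)·C(9,4) + C(4,3)·C(9,3) = 84 + 504 + 756 + 336 = 1680.

1680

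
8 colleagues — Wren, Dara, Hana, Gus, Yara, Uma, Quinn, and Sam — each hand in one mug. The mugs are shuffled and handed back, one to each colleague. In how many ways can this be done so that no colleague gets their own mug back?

This is the derangement count D_8: permutations of 8 items with no fixed point.
By inclusion–exclusion this is Σ_{j=0}^{8} (−1)^j C(8,j)·(8−j)!.
Computing: 40320 − 40320 + 20160 − 6720 + 1680 − 336 + 56 − 8 + 1 = 14833.

14833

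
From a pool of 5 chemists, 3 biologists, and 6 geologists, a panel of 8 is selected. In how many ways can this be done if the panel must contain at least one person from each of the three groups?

2828

Total 8-person selections from all 14: C(14,8) = 3003.
Subtract selections that omit an entire group: no chemists → C(9,8) = 9; no biologists → C(11,8) = 165; no geologists → C(8,8) = 1.
Add back selections omitting two groups (i.e. drawn from a single group): C(5,8) + C(3,8) + C(6,8) = 0.
By inclusion–exclusion: 3003 − 175 + 0 = 2828.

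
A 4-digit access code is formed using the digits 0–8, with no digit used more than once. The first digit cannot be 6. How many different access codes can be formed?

2688

The first digit has 9−1 = 8 choices (anything except 6).
The remaining 3 digits are filled from the other 8 symbols without repetition: 8 × 7 × 6 = 336.
Total: 8 × 336 = 2688.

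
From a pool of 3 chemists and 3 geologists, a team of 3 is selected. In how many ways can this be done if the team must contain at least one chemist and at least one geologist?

18

Total 3-person selections from all 6: C(6,3) = 20.
Selections missing a whole group: no chemists → C(3,3) = 1; no geologists → C(3,3) = 1.
Both groups omitted at once is impossible, so 20 − 2 = 18.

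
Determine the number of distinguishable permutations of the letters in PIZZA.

Letter multiplicities in PIZZA: A×1, I×1, P×1, Z×2.
So there are 5! / (2!) = 60 distinguishable arrangements.

60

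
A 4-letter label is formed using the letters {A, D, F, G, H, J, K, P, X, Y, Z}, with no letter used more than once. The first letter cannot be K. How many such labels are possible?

7200

The first letter has 11−1 = 10 choices (anything except K).
The remaining 3 letters are filled from the other 10 symbols without repetition: 10 × 9 × 8 = 720.
Total: 10 × 720 = 7200.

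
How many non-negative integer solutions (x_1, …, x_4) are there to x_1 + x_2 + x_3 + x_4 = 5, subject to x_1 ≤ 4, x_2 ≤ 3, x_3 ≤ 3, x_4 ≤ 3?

By stars and bars, unrestricted non-negative solutions to x_1+…+x_4 = 5 number C(5+3,3) = 56.
Subtract solutions that violate a single cap (substitute x_i' = x_i − (cap_i+1)): x_1 ≥ 5 gives C(3,3) = 1; x_2 ≥ 4 gives C(4,3) = 4; x_3 ≥ 4 gives C(4,3) = 4; x_4 ≥ 4 gives C(4,3) = 4. Together 13.
No two caps can be exceeded simultaneously, so the pair terms are all 0.
By inclusion–exclusion the count is 56 − 13 + 0 = 43.

43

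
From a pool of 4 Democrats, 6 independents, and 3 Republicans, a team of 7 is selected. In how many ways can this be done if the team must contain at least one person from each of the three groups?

Total 7-person selections from all 13: C(13,7) = 1716.
Subtract selections that omit an entire group: no Democrats → C(9,7) = 36; no independents → C(7,7) = 1; no Republicans → C(10,7) = 120.
Add back selections omitting two groups (i.e. drawn from a single group): C(4,7) + C(6,7) + C(3,7) = 0.
By inclusion–exclusion: 1716 − 157 + 0 = 1559.

1559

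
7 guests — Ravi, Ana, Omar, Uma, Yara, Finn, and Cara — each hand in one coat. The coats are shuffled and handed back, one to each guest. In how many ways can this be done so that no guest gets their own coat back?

1854

Count assignments avoiding every fixed point. For any j of the 7 guests fixed to their own coat, the other 7−j can be arranged in (7−j)! ways.
By inclusion–exclusion this is Σ_{j=0}^{7} (−1)^j C(7,j)·(7−j)!.
Computing: 5040 − 5040 + 2520 − 840 + 210 − 42 + 7 − 1 = 1854.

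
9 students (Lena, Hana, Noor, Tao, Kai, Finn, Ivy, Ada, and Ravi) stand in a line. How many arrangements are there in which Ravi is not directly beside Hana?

There are 9! = 362880 arrangements in all. If Ravi and Hana are adjacent, merging them into one block gives 2·(8)! = 80640 arrangements.
Complementary counting: 362880 − 80640 = 282240.

282240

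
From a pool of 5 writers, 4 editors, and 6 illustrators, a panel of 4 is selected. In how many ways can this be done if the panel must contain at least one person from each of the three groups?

720

Unrestricted: C(15,4) = 1365 ways to pick any 4 of the 15.
Selections missing a whole group: no writers → C(10,4) = 210; no editors → C(11,4) = 330; no illustrators → C(9,4) = 126.
Add back selections omitting two groups (i.e. drawn from a single group): C(5,4) + C(4,4) + C(6,4) = 21.
By inclusion–exclusion: 1365 − 666 + 21 = 720.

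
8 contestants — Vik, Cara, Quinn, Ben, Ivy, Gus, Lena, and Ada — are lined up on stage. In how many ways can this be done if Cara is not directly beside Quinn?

Of the 8! = 40320 arrangements, those with Cara and Quinn adjacent number 2 × 7! = 10080 (treat the pair as a block with 2 internal orders).
Complementary counting: 40320 − 10080 = 30240.

30240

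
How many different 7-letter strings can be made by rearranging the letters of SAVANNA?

420

Letter multiplicities in SAVANNA: A×3, N×2, S×1, V×1.
So there are 7! / (3!·2!) = 420 distinguishable arrangements.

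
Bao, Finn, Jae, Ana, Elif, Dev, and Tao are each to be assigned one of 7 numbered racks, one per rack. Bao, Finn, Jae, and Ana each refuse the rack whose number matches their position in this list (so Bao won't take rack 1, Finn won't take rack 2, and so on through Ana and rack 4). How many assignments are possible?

Let Aᵢ (for 1 ≤ i ≤ 4) be the placements that put person i in their forbidden rack. Any j of these fix j positions, leaving (7−j)! ways to fill the rest, and there are C(4,j) ways to pick which j.
By inclusion–exclusion, the number of valid placements is Σ_{j=0}^{4} (−1)^j C(4,j)·(7−j)!.
Computing: 5040 − 2880 + 720 − 96 + 6 = 2790.

2790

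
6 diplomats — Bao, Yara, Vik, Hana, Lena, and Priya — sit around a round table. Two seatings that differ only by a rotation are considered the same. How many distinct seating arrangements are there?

120

Seat Bao anywhere (absorbing the rotational symmetry), then permute the other 5: (5)! = 120.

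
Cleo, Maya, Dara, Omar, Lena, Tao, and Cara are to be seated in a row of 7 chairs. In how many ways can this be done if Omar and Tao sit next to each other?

Glue Omar and Tao into one block (2 internal orders), leaving 6 units to arrange in a row.
So the count is 2·(6)! = 1440.

1440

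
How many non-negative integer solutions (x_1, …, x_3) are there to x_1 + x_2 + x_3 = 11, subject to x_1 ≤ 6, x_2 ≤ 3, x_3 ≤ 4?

6

Without the upper bounds there are C(13,2) = 78 ways to split 11 among 3 variables.
Subtract solutions that violate a single cap (substitute x_i' = x_i − (cap_i+1)): x_1 ≥ 7 gives C(6,2) = 15; x_2 ≥ 4 gives C(9,2) = 36; x_3 ≥ 5 gives C(8,2) = 28. Together 79.
Add back pairs where two caps are both exceeded: 1 + 0 + 6 = 7.
By inclusion–exclusion the count is 78 − 79 + 7 = 6.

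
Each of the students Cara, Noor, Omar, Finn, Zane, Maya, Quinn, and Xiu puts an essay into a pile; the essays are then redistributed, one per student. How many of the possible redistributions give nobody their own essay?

Let Aᵢ be the assignments in which student i gets their own essay. We want the size of the complement of A₁∪…∪A_8.
By inclusion–exclusion this is Σ_{j=0}^{8} (−1)^j C(8,j)·(8−j)!.
Computing: 40320 − 40320 + 20160 − 6720 + 1680 − 336 + 56 − 8 + 1 = 14833.

14833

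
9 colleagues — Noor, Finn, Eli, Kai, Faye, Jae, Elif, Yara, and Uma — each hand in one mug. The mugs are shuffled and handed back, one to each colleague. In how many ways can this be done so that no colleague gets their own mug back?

133496

Count assignments avoiding every fixed point. For any j of the 9 colleagues fixed to their own mug, the other 9−j can be arranged in (9−j)! ways.
By inclusion–exclusion this is Σ_{j=0}^{9} (−1)^j C(9,j)·(9−j)!.
Computing: 362880 − 362880 + 181440 − 60480 + 15120 − 3024 + 504 − 72 + 9 − 1 = 133496.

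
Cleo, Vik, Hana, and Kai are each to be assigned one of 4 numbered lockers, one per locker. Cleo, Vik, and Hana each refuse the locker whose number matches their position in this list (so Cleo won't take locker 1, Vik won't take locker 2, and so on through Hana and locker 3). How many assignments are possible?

Let Aᵢ (for i ∈ {1, 2, 3}) be the placements that put person i in their forbidden locker. Any j of these fix j positions, leaving (4−j)! ways to fill the rest, and there are C(3,j) ways to pick which j.
By inclusion–exclusion, the number of valid placements is Σ_{j=0}^{3} (−1)^j C(3,j)·(4−j)!.
Computing: 24 − 18 + 6 − 1 = 11.

11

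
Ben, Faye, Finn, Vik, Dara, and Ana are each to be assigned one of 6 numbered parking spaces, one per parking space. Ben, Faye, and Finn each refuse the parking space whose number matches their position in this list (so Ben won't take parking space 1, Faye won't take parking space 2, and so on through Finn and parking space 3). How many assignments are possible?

426

Let Aᵢ (for i ∈ {1, 2, 3}) be the placements that put person i in their forbidden parking space. Any j of these fix j positions, leaving (6−j)! ways to fill the rest, and there are C(3,j) ways to pick which j.
By inclusion–exclusion, the number of valid placements is Σ_{j=0}^{3} (−1)^j C(3,j)·(6−j)!.
Computing: 720 − 360 + 72 − 6 = 426.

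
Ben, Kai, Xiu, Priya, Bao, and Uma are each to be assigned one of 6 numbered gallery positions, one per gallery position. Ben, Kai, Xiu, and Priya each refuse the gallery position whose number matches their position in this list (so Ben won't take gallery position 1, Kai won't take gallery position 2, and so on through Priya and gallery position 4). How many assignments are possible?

Let Aᵢ (for 1 ≤ i ≤ 4) be the placements that put person i in their forbidden gallery position. Any j of these fix j positions, leaving (6−j)! ways to fill the rest, and there are C(4,j) ways to pick which j.
By inclusion–exclusion, the number of valid placements is Σ_{j=0}^{4} (−1)^j C(4,j)·(6−j)!.
Computing: 720 − 480 + 144 − 24 + 2 = 362.

362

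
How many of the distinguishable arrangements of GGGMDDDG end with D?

With the last slot taken by D, it remains to arrange the other 7 letters (GGGMDDG).
Those 7 letters have D appearing twice and G appearing 4 times, giving (7)!/(4!·2!) = 105.

105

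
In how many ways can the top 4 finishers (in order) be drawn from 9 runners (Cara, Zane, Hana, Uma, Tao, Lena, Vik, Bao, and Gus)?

This is an ordered selection of 4 from 9: P(9,4).
That gives 9 × 8 × 7 × 6 = 3024.

3024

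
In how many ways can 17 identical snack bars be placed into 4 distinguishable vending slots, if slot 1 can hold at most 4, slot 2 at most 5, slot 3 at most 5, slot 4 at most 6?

Without the upper bounds there are C(20,3) = 1140 ways to split 17 among 4 vending slots.
Subtract solutions that violate a single cap (substitute x_i' = x_i − (cap_i+1)): x_1 ≥ 5 gives C(15,3) = 455; x_2 ≥ 6 gives C(14,3) = 364; x_3 ≥ 6 gives C(14,3) = 364; x_4 ≥ 7 gives C(13,3) = 286. Together 1469.
Add back pairs where two caps are both exceeded: 84 + 84 + 56 + 56 + 35 + 35 = 350.
Subtract triples: 1 + 0 + 0 + 0 = 1.
By inclusion–exclusion the count is 1140 − 1469 + 350 − 1 = 20.

20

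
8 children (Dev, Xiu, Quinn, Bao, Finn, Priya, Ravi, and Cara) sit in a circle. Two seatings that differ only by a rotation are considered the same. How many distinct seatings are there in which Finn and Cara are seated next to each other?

Treat {Finn, Cara} as one unit (2 internal orders) and seat the resulting 7 units around the table: (6)! circular arrangements.
So 2 × (6)! = 2 × 720 = 1440.

1440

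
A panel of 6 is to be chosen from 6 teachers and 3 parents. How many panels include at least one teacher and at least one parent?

With no constraint there are C(9,6) = 84 possible selections.
Selections missing a whole group: no teachers → C(3,6) = 0; no parents → C(6,6) = 1.
Both groups omitted at once is impossible, so 84 − 1 = 83.

83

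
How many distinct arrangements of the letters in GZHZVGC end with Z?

360

With the last slot taken by Z, it remains to arrange the other 6 letters (GHZVGC).
Those 6 letters have G appearing twice, giving (6)!/(2!) = 360.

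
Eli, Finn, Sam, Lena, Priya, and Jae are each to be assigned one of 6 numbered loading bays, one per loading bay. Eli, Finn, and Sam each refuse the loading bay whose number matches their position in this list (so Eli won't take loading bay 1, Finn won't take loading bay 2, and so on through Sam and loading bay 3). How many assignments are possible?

Let Aᵢ (for i ∈ {1, 2, 3}) be the placements that put person i in their forbidden loading bay. Any j of these fix j positions, leaving (6−j)! ways to fill the rest, and there are C(3,j) ways to pick which j.
By inclusion–exclusion, the number of valid placements is Σ_{j=0}^{3} (−1)^j C(3,j)·(6−j)!.
Computing: 720 − 360 + 72 − 6 = 426.

426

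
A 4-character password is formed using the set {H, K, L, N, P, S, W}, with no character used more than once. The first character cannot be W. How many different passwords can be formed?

720

The first character has 7−1 = 6 choices (anything except W).
The remaining 3 characters are filled from the other 6 symbols without repetition: 6 × 5 × 4 = 120.
Total: 6 × 120 = 720.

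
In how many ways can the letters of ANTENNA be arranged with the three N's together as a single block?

60

Treat the 3 copies of N as a single block. The multiset to arrange is then {NNN, A, A, E, T}, 5 items in all.
That gives (5)!/(2!) = 60 arrangements.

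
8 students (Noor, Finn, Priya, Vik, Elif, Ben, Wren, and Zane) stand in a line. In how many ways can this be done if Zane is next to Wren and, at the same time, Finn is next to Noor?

Treat {Zane,Wren} as one block (2 orders) and {Finn,Noor} as another (2 orders).
That leaves 6 units to arrange: 2 × 2 × 6! = 4 × 720 = 2880.

2880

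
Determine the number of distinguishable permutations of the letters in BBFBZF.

60

BBFBZF has 6 letters with B appearing 3 times and F appearing twice.
So there are 6! / (3!·2!) = 60 distinguishable arrangements.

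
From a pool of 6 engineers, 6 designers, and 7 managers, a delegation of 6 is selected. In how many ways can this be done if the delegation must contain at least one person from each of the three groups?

Unrestricted: C(19,6) = 27132 ways to pick any 6 of the 19.
Subtract selections that omit an entire group: no engineers → C(13,6) = 1716; no designers → C(13,6) = 1716; no managers → C(12,6) = 924.
Add back selections omitting two groups (i.e. drawn from a single group): C(6,6) + C(6,6) + C(7,6) = 9.
By inclusion–exclusion: 27132 − 4356 + 9 = 22785.

22785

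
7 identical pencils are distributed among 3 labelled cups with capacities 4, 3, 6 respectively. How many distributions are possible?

Without the upper bounds there are C(9,2) = 36 ways to split 7 among 3 cups.
Subtract solutions that violate a single cap (substitute x_i' = x_i − (cap_i+1)): x_1 ≥ 5 gives C(4,2) = 6; x_2 ≥ 4 gives C(5,2) = 10; x_3 ≥ 7 gives C(2,2) = 1. Together 17.
No two caps can be exceeded simultaneously, so the pair terms are all 0.
By inclusion–exclusion the count is 36 − 17 + 0 = 19.

19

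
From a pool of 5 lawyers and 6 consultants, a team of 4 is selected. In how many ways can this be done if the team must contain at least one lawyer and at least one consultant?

310

With no constraint there are C(11,4) = 330 possible selections.
Selections missing a whole group: no lawyers → C(6,4) = 15; no consultants → C(5,4) = 5.
Both groups omitted at once is impossible, so 330 − 20 = 310.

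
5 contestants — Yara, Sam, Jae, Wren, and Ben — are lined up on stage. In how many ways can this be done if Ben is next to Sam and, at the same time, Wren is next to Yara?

24

Treat {Ben,Sam} as one block (2 orders) and {Wren,Yara} as another (2 orders).
That leaves 3 units to arrange: 2 × 2 × 3! = 4 × 6 = 24.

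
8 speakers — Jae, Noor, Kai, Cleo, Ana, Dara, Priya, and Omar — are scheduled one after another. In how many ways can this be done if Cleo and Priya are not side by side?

30240

There are 8! = 40320 arrangements in all. If Cleo and Priya are adjacent, merging them into one block gives 2·(7)! = 10080 arrangements.
Complementary counting: 40320 − 10080 = 30240.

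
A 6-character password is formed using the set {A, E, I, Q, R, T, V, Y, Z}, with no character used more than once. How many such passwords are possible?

60480

With no repetition, fill the 6 characters in order: 9 choices, then 8, down to 4.
9 × 8 × 7 × 6 × 5 × 4 = 60480.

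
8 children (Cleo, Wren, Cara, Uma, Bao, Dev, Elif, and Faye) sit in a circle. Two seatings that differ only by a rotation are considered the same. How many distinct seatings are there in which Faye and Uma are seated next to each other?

Glue Faye and Uma into a block (2 internal orders). Seating 7 units around a circle gives (6)! arrangements.
So 2 × (6)! = 2 × 720 = 1440.

1440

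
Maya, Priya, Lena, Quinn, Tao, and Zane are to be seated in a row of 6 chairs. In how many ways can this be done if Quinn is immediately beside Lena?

Place the 4 others and the Quinn-Lena pair as 5 objects in a line; the pair has 2 internal arrangements.
That gives 2 × 5! = 2 × 120 = 240.

240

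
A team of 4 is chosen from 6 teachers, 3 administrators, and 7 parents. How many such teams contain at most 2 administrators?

Split by how many administrators are chosen (0 through 2).
Sum: C(3,0)·C(13,4) + C(3,1)·C(13,3) + C(3,2)·C(13,2) = 715 + 858 + 234 = 1807.

1807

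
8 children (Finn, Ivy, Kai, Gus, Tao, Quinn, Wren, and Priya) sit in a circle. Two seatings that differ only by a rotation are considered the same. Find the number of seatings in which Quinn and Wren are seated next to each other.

1440

Treat {Quinn, Wren} as one unit (2 internal orders) and seat the resulting 7 units around the table: (6)! circular arrangements.
So 2 × (6)! = 2 × 720 = 1440.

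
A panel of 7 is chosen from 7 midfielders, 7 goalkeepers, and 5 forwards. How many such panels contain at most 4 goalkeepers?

48917

Split by how many goalkeepers are chosen (0 through 4).
Sum: C(7,0)·C(12,7) + C(7,1)·C(12,6) + C(7,2)·C(12,5) + C(7,3)·C(12,4) + C(7,4)·C(12,3) = 792 + 6468 + 16632 + 17325 + 7700 = 48917.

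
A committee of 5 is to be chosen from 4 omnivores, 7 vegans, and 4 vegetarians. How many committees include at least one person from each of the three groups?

Total 5-person selections from all 15: C(15,5) = 3003.
Subtract selections that omit an entire group: no omnivores → C(11,5) = 462; no vegans → C(8,5) = 56; no vegetarians → C(11,5) = 462.
Add back selections omitting two groups (i.e. drawn from a single group): C(4,5) + C(7,5) + C(4,5) = 21.
By inclusion–exclusion: 3003 − 980 + 21 = 2044.

2044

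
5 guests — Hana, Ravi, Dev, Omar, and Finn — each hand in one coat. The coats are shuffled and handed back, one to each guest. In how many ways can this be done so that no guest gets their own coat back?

44

Count assignments avoiding every fixed point. For any j of the 5 guests fixed to their own coat, the other 5−j can be arranged in (5−j)! ways.
By inclusion–exclusion this is Σ_{j=0}^{5} (−1)^j C(5,j)·(5−j)!.
Computing: 120 − 120 + 60 − 20 + 5 − 1 = 44.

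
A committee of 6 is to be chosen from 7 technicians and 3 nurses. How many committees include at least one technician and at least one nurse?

With no constraint there are C(10,6) = 210 possible selections.
Subtract selections that omit an entire group: no technicians → C(3,6) = 0; no nurses → C(7,6) = 7.
Both groups omitted at once is impossible, so 210 − 7 = 203.

203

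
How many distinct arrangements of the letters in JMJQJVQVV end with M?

Fix M in the last position and arrange the remaining 8 letters.
Those 8 letters have J appearing 3 times, Q appearing twice, and V appearing 3 times, giving (8)!/(3!·3!·2!) = 560.

560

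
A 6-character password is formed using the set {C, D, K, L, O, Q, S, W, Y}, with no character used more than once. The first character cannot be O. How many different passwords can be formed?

The first character has 9−1 = 8 choices (anything except O).
The remaining 5 characters are filled from the other 8 symbols without repetition: 8 × 7 × 6 × 5 × 4 = 6720.
Total: 8 × 6720 = 53760.

53760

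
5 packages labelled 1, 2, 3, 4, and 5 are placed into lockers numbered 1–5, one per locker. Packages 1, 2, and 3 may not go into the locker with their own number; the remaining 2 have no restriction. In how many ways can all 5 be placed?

64

Let Aᵢ (for i ∈ {1, 2, 3}) be the placements that put package i in its forbidden locker. Any j of these fix j positions, leaving (5−j)! ways to fill the rest, and there are C(3,j) ways to pick which j.
By inclusion–exclusion, the number of valid placements is Σ_{j=0}^{3} (−1)^j C(3,j)·(5−j)!.
Computing: 120 − 72 + 18 − 2 = 64.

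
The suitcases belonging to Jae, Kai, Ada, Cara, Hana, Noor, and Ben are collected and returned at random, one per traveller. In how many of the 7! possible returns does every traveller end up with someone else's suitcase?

1854

Let Aᵢ be the assignments in which traveller i gets their own suitcase. We want the size of the complement of A₁∪…∪A_7.
By inclusion–exclusion this is Σ_{j=0}^{7} (−1)^j C(7,j)·(7−j)!.
Computing: 5040 − 5040 + 2520 − 840 + 210 − 42 + 7 − 1 = 1854.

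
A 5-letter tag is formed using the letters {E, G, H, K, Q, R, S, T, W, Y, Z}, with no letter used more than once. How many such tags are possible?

55440

Choose and order 5 of the 11 symbols: the first letter has 11 options, the next 10, and so on down to 7.
11 × 10 × 9 × 8 × 7 = 55440.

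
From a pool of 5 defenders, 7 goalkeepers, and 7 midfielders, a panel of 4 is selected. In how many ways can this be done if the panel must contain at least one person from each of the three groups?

With no constraint there are C(19,4) = 3876 possible selections.
Selections missing a whole group: no defenders → C(14,4) = 1001; no goalkeepers → C(12,4) = 495; no midfielders → C(12,4) = 495.
Add back selections omitting two groups (i.e. drawn from a single group): C(5,4) + C(7,4) + C(7,4) = 75.
By inclusion–exclusion: 3876 − 1991 + 75 = 1960.

1960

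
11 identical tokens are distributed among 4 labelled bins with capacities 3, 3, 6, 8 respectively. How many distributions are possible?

101

By stars and bars, unrestricted non-negative solutions to x_1+…+x_4 = 11 number C(11+3,3) = 364.
Subtract solutions that violate a single cap (substitute x_i' = x_i − (cap_i+1)): x_1 ≥ 4 gives C(10,3) = 120; x_2 ≥ 4 gives C(10,3) = 120; x_3 ≥ 7 gives C(7,3) = 35; x_4 ≥ 9 gives C(5,3) = 10. Together 285.
Add back pairs where two caps are both exceeded: 20 + 1 + 0 + 1 + 0 + 0 = 22.
By inclusion–exclusion the count is 364 − 285 + 22 = 101.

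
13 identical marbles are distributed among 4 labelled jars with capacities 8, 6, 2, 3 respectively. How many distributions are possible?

54

By stars and bars, unrestricted non-negative solutions to x_1+…+x_4 = 13 number C(13+3,3) = 560.
Subtract solutions that violate a single cap (substitute x_i' = x_i − (cap_i+1)): x_1 ≥ 9 gives C(7,3) = 35; x_2 ≥ 7 gives C(9,3) = 84; x_3 ≥ 3 gives C(13,3) = 286; x_4 ≥ 4 gives C(12,3) = 220. Together 625.
Add back pairs where two caps are both exceeded: 0 + 4 + 1 + 20 + 10 + 84 = 119.
By inclusion–exclusion the count is 560 − 625 + 119 = 54.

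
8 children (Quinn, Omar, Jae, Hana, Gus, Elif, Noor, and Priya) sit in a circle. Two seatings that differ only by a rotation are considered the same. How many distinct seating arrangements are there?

5040

Around a circle, 8 distinct people have 8!/8 = (7)! = 5040 rotationally distinct seatings.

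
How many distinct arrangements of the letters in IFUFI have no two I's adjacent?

There are 5!/(2!·2!) = 30 arrangements of IFUFI in total.
Arrangements with the I's together: treat II as one letter, giving (4)!/(2!) = 12.
Subtracting, 30 − 12 = 18 arrangements keep the I's apart.

18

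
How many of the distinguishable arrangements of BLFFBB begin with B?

30

Fix B in the first position and arrange the remaining 5 letters.
Those 5 letters have B appearing twice and F appearing twice, giving (5)!/(2!·2!) = 30.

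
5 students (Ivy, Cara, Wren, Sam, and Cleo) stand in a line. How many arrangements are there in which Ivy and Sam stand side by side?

48

Place the 3 others and the Ivy-Sam pair as 4 objects in a line; the pair has 2 internal arrangements.
So the count is 2·(4)! = 48.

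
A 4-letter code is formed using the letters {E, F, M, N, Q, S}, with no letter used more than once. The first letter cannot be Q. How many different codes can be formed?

300

The first letter has 6−1 = 5 choices (anything except Q).
The remaining 3 letters are filled from the other 5 symbols without repetition: 5 × 4 × 3 = 60.
Total: 5 × 60 = 300.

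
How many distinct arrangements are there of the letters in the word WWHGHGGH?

Letter multiplicities in WWHGHGGH: G×3, H×3, W×2.
So there are 8! / (3!·3!·2!) = 560 distinguishable arrangements.

560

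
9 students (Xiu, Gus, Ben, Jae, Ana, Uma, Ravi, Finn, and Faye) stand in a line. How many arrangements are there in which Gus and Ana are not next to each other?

Of the 9! = 362880 arrangements, those with Gus and Ana adjacent number 2 × 8! = 80640 (treat the pair as a block with 2 internal orders).
Complementary counting: 362880 − 80640 = 282240.

282240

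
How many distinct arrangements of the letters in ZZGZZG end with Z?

10

Fix Z in the last position and arrange the remaining 5 letters.
Those 5 letters have G appearing twice and Z appearing 3 times, giving (5)!/(3!·2!) = 10.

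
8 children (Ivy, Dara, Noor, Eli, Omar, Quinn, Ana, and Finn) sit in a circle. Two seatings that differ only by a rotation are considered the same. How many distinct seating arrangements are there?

5040

Seat Ivy anywhere (absorbing the rotational symmetry), then permute the other 7: (7)! = 5040.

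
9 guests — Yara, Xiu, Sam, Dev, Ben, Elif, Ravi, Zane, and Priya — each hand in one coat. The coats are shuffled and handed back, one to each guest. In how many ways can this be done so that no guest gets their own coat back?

Let Aᵢ be the assignments in which guest i gets their own coat. We want the size of the complement of A₁∪…∪A_9.
By inclusion–exclusion this is Σ_{j=0}^{9} (−1)^j C(9,j)·(9−j)!.
Computing: 362880 − 362880 + 181440 − 60480 + 15120 − 3024 + 504 − 72 + 9 − 1 = 133496.

133496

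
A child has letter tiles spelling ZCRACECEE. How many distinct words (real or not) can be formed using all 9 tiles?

10080

ZCRACECEE has 9 letters with C appearing 3 times and E appearing 3 times.
The number of distinct arrangements is 9!/(3!·3!) = 362880/36 = 10080.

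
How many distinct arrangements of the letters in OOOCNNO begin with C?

Fix C in the first position and arrange the remaining 6 letters.
Those 6 letters have N appearing twice and O appearing 4 times, giving (6)!/(4!·2!) = 15.

15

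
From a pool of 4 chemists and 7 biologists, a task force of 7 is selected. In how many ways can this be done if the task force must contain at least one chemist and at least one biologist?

329

With no constraint there are C(11,7) = 330 possible selections.
Subtract selections that omit an entire group: no chemists → C(7,7) = 1; no biologists → C(4,7) = 0.
Both groups omitted at once is impossible, so 330 − 1 = 329.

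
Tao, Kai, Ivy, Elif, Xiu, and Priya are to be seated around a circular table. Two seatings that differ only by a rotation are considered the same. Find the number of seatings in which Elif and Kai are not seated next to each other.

Without the restriction there are (5)! = 120 seatings.
Seatings with Elif beside Kai: treat them as a block with 2 internal orders, giving 2 × (4)! = 48.
Subtracting, 120 − 48 = 72.

72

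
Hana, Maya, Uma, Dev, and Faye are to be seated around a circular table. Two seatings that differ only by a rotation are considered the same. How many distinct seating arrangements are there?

Around a circle, 5 distinct people have 5!/5 = (4)! = 24 rotationally distinct seatings.

24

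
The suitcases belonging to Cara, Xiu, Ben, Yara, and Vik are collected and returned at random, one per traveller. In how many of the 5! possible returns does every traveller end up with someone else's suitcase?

44

Count assignments avoiding every fixed point. For any j of the 5 travellers fixed to their own suitcase, the other 5−j can be arranged in (5−j)! ways.
By inclusion–exclusion this is Σ_{j=0}^{5} (−1)^j C(5,j)·(5−j)!.
Computing: 120 − 120 + 60 − 20 + 5 − 1 = 44.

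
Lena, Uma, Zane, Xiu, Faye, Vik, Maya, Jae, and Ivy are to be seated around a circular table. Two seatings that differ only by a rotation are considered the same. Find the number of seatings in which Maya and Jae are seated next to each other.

10080

Glue Maya and Jae into a block (2 internal orders). Seating 8 units around a circle gives (7)! arrangements.
So 2 × (7)! = 2 × 5040 = 10080.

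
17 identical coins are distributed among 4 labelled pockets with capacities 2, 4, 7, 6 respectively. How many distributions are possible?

By stars and bars, unrestricted non-negative solutions to x_1+…+x_4 = 17 number C(17+3,3) = 1140.
Subtract solutions that violate a single cap (substitute x_i' = x_i − (cap_i+1)): x_1 ≥ 3 gives C(17,3) = 680; x_2 ≥ 5 gives C(15,3) = 455; x_3 ≥ 8 gives C(12,3) = 220; x_4 ≥ 7 gives C(13,3) = 286. Together 1641.
Add back pairs where two caps are both exceeded: 220 + 84 + 120 + 35 + 56 + 10 = 525.
Subtract triples: 4 + 10 + 0 + 0 = 14.
By inclusion–exclusion the count is 1140 − 1641 + 525 − 14 = 10.

10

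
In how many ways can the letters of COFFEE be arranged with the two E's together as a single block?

60

Treat the 2 copies of E as a single block. The multiset to arrange is then {EE, C, F, F, O}, 5 items in all.
That gives (5)!/(2!) = 60 arrangements.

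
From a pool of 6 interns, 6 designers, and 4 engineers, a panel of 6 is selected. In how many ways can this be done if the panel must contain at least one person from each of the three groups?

Unrestricted: C(16,6) = 8008 ways to pick any 6 of the 16.
Selections missing a whole group: no interns → C(10,6) = 210; no designers → C(10,6) = 210; no engineers → C(12,6) = 924.
Add back selections omitting two groups (i.e. drawn from a single group): C(6,6) + C(6,6) + C(4,6) = 2.
By inclusion–exclusion: 8008 − 1344 + 2 = 6666.

6666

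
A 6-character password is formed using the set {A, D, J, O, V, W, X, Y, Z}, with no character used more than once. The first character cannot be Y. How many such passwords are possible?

53760

The first character has 9−1 = 8 choices (anything except Y).
The remaining 5 characters are filled from the other 8 symbols without repetition: 8 × 7 × 6 × 5 × 4 = 6720.
Total: 8 × 6720 = 53760.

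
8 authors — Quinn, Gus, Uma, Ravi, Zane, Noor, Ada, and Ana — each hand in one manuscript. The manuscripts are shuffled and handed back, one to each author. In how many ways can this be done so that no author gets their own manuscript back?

14833

Count assignments avoiding every fixed point. For any j of the 8 authors fixed to their own manuscript, the other 8−j can be arranged in (8−j)! ways.
By inclusion–exclusion this is Σ_{j=0}^{8} (−1)^j C(8,j)·(8−j)!.
Computing: 40320 − 40320 + 20160 − 6720 + 1680 − 336 + 56 − 8 + 1 = 14833.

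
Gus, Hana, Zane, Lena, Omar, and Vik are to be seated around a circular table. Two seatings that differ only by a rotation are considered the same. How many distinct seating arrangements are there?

120

Fix one person's seat to break rotational symmetry; the remaining 5 people can be arranged in (5)! = 120 ways.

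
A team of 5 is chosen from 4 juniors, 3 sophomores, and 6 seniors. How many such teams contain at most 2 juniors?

Split by how many juniors are chosen (0 through 2).
Sum: C(4,0)·C(9,5) + C(4,1)·C(9,4) + C(4,2)·C(9,3) = 126 + 504 + 504 = 1134.

1134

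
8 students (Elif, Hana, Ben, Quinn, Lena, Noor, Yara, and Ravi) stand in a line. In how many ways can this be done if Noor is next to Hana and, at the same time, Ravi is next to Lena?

Treat {Noor,Hana} as one block (2 orders) and {Ravi,Lena} as another (2 orders).
That leaves 6 units to arrange: 2 × 2 × 6! = 4 × 720 = 2880.

2880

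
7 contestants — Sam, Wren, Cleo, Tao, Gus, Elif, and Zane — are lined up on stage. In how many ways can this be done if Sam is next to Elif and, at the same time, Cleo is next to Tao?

480

Treat {Sam,Elif} as one block (2 orders) and {Cleo,Tao} as another (2 orders).
That leaves 5 units to arrange: 2 × 2 × 5! = 4 × 120 = 480.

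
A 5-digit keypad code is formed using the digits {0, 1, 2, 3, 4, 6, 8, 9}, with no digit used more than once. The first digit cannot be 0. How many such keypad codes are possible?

5880

The first digit has 8−1 = 7 choices (anything except 0).
The remaining 4 digits are filled from the other 7 symbols without repetition: 7 × 6 × 5 × 4 = 840.
Total: 7 × 840 = 5880.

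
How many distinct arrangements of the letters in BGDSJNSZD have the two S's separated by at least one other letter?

70560

There are 9!/(2!·2!) = 90720 arrangements of BGDSJNSZD in total.
Arrangements with the S's together: treat SS as one letter, giving (8)!/(2!) = 20160.
Hence 90720 − 20160 = 70560.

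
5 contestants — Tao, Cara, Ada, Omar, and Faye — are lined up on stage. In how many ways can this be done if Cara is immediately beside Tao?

48

Treat {Cara, Tao} as a single unit. There are 4 units to order, and the pair itself can be ordered 2 ways.
So the count is 2·(4)! = 48.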